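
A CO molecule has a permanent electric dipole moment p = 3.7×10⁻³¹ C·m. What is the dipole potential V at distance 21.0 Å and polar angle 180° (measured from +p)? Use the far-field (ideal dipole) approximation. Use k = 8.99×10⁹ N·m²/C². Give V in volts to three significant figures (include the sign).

V ≈ -7.54×10⁻⁴ V

The dipole potential is V = kp cosθ / r².
V = (8.99×10⁹)(3.70×10⁻³¹)·cos180° / (2.10×10⁻⁹)² = -7.543×10⁻⁴ V.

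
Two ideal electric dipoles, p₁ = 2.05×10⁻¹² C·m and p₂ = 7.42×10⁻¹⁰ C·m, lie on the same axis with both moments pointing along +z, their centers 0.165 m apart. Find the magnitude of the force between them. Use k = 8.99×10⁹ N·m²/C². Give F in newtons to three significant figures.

On-axis field of dipole 1 at distance r: E = 2kp₁/r³. Force on dipole 2 is F = p₂·dE/dr (gradient along axis).
dE/dr = −6kp₁/r⁴, so |F| = 6kp₁p₂/r⁴ (attractive for aligned moments).
F = 6(8.99×10⁹)(2.05×10⁻¹²)(7.42×10⁻¹⁰)/(0.165)⁴ = 1.107×10⁻⁷ N.

F ≈ 1.11×10⁻⁷ N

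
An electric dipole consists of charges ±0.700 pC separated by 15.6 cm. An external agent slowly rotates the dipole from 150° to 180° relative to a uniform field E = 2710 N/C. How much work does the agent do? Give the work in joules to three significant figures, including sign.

W ≈ 3.96×10⁻¹¹ J

Dipole moment p = qd = (7.00×10⁻¹³ C)(0.156 m) = 1.092×10⁻¹³ C·m.
W_ext = ΔU = U(θ₂) − U(θ₁) = −pE cosθ₂ − (−pE cosθ₁) = pE(cosθ₁ − cosθ₂).
W = (1.092×10⁻¹³)(2710)·(cos150° − cos180°) = (2.959×10⁻¹⁰)·(+0.1340) = 3.965×10⁻¹¹ J.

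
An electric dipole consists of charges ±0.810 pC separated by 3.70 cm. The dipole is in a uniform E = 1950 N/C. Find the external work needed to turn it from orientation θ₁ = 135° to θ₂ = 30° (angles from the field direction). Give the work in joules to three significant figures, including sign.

Dipole moment p = qd = (8.10×10⁻¹³ C)(0.0370 m) = 2.997×10⁻¹⁴ C·m.
W_ext = ΔU = U(θ₂) − U(θ₁) = −pE cosθ₂ − (−pE cosθ₁) = pE(cosθ₁ − cosθ₂).
W = (2.997×10⁻¹⁴)(1950)·(cos135° − cos30°) = (5.844×10⁻¹¹)·(-1.5731) = -9.194×10⁻¹¹ J.

W ≈ -9.19×10⁻¹¹ J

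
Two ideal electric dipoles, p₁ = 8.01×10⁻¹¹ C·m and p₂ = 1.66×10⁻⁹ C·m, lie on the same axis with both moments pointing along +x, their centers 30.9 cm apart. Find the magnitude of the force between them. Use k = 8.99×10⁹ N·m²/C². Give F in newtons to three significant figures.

F ≈ 7.87×10⁻⁷ N

On-axis field of dipole 1 at distance r: E = 2kp₁/r³. Force on dipole 2 is F = p₂·dE/dr (gradient along axis).
dE/dr = −6kp₁/r⁴, so |F| = 6kp₁p₂/r⁴ (attractive for aligned moments).
F = 6(8.99×10⁹)(8.01×10⁻¹¹)(1.66×10⁻⁹)/(0.309)⁴ = 7.867×10⁻⁷ N.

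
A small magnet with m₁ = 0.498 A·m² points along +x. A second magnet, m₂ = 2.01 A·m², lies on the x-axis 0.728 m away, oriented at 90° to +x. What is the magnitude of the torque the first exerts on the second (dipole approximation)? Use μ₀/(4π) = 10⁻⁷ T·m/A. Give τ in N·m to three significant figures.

Dipole B is on the axis of dipole A, so B₁ there is axial: B₁ = (μ₀/4π)·2m₁/r³ along +x.
B₁ = 2(10⁻⁷)(0.498)/(0.728)³ = 2.581×10⁻⁷ T.
τ = m₂ B₁ sinθ.
τ = (2.01)(2.581×10⁻⁷)·sin90° = 5.189×10⁻⁷ N·m.

τ ≈ 5.19×10⁻⁷ N·m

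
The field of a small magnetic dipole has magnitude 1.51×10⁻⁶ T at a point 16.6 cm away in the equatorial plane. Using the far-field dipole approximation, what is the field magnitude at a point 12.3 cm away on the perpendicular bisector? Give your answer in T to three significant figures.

Dipole fields scale as 1/r³ in the far field; the geometry is the same at both points.
B₂ = B₁ · (r₁/r₂)³ = 1.51×10⁻⁶ · (16.6/12.3)³.
(r₁/r₂)³ = (1.35)³ = 2.458.
B₂ ≈ 3.712×10⁻⁶ T.

B ≈ 3.71×10⁻⁶ T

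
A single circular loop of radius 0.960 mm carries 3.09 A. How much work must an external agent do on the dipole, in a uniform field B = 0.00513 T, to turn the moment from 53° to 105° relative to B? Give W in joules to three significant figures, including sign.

W ≈ 3.95×10⁻⁸ J

Magnetic moment m = IA = Iπa² = (3.09)·π·(9.60×10⁻⁴)² = 8.946×10⁻⁶ A·m².
W_ext = ΔU = −mB cosθ₂ + mB cosθ₁ = mB(cosθ₁ − cosθ₂).
W = (8.946×10⁻⁶)(0.00513)·(cos53° − cos105°) = (4.589×10⁻⁸)·(+0.8606) = 3.950×10⁻⁸ J.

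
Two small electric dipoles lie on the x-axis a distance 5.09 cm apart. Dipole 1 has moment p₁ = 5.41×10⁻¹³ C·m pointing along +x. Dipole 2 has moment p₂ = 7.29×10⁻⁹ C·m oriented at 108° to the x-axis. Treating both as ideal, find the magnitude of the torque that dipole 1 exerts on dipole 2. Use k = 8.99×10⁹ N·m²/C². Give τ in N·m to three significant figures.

The second dipole sits on the axis of the first, so the field there is axial: E₁ = 2kp₁/r³ along +x.
E₁ = 2(8.99×10⁹)(5.41×10⁻¹³)/(0.0509)³ = 73.76 N/C.
Torque on the second dipole: τ = p₂ E₁ sinθ.
τ = (7.29×10⁻⁹)(73.76)·sin108° = 5.114×10⁻⁷ N·m.

τ ≈ 5.11×10⁻⁷ N·m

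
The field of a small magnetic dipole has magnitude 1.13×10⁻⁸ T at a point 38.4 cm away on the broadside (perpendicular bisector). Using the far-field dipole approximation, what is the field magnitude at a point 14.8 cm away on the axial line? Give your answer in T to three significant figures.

B ≈ 3.95×10⁻⁷ T

Dipole fields scale as 1/r³ in the far field.
The axial field is twice the equatorial field at the same r, so the geometry factor is 2/1.
B₂ = B₁ · (2/1) · (r₁/r₂)³ = 1.13×10⁻⁸ · 2 · (38.4/14.8)³.
(r₁/r₂)³ = (2.595)³ = 17.47.
B₂ ≈ 3.947×10⁻⁷ T.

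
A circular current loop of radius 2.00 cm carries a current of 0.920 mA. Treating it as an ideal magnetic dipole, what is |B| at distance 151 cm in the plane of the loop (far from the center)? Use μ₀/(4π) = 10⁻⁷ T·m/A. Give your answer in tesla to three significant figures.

B ≈ 3.36×10⁻¹⁴ T

Magnetic moment m = IA = Iπa² = (9.20×10⁻⁴)·π·(0.0200)² = 1.156×10⁻⁶ A·m².
In the equatorial plane B = (μ₀/4π)·m/r³ (half the axial value).
B = (10⁻⁷)·(1.156×10⁻⁶) / (1.51)³ = 3.358×10⁻¹⁴ T.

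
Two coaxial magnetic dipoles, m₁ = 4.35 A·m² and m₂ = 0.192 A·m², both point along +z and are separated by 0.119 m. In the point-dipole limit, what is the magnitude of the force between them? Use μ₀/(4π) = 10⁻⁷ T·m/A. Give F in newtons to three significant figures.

On-axis B of dipole 1: B = (μ₀/4π)·2m₁/r³. Force on dipole 2: F = m₂·dB/dr.
dB/dr = −(μ₀/4π)·6m₁/r⁴, so |F| = (μ₀/4π)·6m₁m₂/r⁴.
F = 6(10⁻⁷)(4.35)(0.192)/(0.119)⁴ = 0.002499 N.

F ≈ 0.00250 N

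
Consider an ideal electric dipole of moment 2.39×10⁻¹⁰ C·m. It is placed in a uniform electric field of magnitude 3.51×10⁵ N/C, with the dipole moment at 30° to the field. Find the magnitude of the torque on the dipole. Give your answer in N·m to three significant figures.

Torque on an electric dipole: τ = pE sinθ.
τ = (2.39×10⁻¹⁰)(3.51×10⁵)·sin30° = 4.194×10⁻⁵ N·m.

τ ≈ 4.19×10⁻⁵ N·m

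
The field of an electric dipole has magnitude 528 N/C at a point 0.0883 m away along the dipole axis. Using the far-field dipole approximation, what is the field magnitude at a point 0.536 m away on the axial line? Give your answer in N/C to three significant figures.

E ≈ 2.36 N/C

Dipole fields scale as 1/r³ in the far field; the geometry is the same at both points.
E₂ = E₁ · (r₁/r₂)³ = 528 · (0.0883/0.536)³.
(r₁/r₂)³ = (0.1647)³ = 0.004471.
E₂ ≈ 2.361 N/C.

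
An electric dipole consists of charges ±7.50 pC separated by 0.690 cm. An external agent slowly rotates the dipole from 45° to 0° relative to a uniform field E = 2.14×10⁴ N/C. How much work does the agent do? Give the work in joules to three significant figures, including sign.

Dipole moment p = qd = (7.50×10⁻¹² C)(0.00690 m) = 5.175×10⁻¹⁴ C·m.
W_ext = ΔU = U(θ₂) − U(θ₁) = −pE cosθ₂ − (−pE cosθ₁) = pE(cosθ₁ − cosθ₂).
W = (5.175×10⁻¹⁴)(2.14×10⁴)·(cos45° − cos0°) = (1.107×10⁻⁹)·(-0.2929) = -3.244×10⁻¹⁰ J.

W ≈ -3.24×10⁻¹⁰ J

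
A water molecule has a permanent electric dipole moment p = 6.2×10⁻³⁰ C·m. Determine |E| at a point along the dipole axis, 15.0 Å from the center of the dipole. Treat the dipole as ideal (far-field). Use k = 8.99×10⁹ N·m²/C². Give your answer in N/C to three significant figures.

On the dipole axis E = 2kp/r³.
E = 2·(8.99×10⁹)(6.20×10⁻³⁰) / (1.50×10⁻⁹)³ = 3.303×10⁷ N/C.

E ≈ 3.30×10⁷ N/C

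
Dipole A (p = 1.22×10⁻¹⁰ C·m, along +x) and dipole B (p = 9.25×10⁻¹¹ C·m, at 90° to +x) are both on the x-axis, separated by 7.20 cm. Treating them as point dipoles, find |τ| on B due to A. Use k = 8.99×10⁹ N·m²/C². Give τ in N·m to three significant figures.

The second dipole sits on the axis of the first, so the field there is axial: E₁ = 2kp₁/r³ along +x.
E₁ = 2(8.99×10⁹)(1.22×10⁻¹⁰)/(0.0720)³ = 5877 N/C.
Torque on the second dipole: τ = p₂ E₁ sinθ.
τ = (9.25×10⁻¹¹)(5877)·sin90° = 5.436×10⁻⁷ N·m.

τ ≈ 5.44×10⁻⁷ N·m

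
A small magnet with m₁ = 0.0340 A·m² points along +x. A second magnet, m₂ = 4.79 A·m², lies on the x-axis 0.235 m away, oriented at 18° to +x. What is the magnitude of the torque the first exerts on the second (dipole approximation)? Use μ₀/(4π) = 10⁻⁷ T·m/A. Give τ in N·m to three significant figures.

τ ≈ 7.76×10⁻⁷ N·m

Dipole B is on the axis of dipole A, so B₁ there is axial: B₁ = (μ₀/4π)·2m₁/r³ along +x.
B₁ = 2(10⁻⁷)(0.0340)/(0.235)³ = 5.240×10⁻⁷ T.
τ = m₂ B₁ sinθ.
τ = (4.79)(5.240×10⁻⁷)·sin18° = 7.756×10⁻⁷ N·m.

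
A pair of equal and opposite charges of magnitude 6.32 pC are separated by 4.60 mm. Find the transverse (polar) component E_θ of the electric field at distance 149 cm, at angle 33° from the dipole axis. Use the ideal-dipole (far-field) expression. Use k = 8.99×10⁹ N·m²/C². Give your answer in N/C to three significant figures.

Dipole moment p = qd = (6.32×10⁻¹² C)(0.00460 m) = 2.907×10⁻¹⁴ C·m.
For a dipole, E_θ = (kp sinθ)/r³.
kp/r³ = (8.99×10⁹)(2.907×10⁻¹⁴)/(1.49)³ = 7.900×10⁻⁵ N/C.
E_θ = 7.900×10⁻⁵·sin33° = 4.303×10⁻⁵ N/C.

E_θ ≈ 4.30×10⁻⁵ N/C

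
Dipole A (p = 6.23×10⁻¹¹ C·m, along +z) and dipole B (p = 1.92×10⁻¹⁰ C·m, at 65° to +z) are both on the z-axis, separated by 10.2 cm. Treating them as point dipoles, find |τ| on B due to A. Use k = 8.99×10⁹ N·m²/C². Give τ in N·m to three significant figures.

τ ≈ 1.84×10⁻⁷ N·m

The second dipole sits on the axis of the first, so the field there is axial: E₁ = 2kp₁/r³ along +z.
E₁ = 2(8.99×10⁹)(6.23×10⁻¹¹)/(0.102)³ = 1056 N/C.
Torque on the second dipole: τ = p₂ E₁ sinθ.
τ = (1.92×10⁻¹⁰)(1056)·sin65° = 1.837×10⁻⁷ N·m.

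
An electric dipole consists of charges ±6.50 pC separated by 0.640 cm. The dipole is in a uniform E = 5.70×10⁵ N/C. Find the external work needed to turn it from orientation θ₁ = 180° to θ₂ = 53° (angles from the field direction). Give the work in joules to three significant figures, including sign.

Dipole moment p = qd = (6.50×10⁻¹² C)(0.00640 m) = 4.16×10⁻¹⁴ C·m.
W_ext = ΔU = U(θ₂) − U(θ₁) = −pE cosθ₂ − (−pE cosθ₁) = pE(cosθ₁ − cosθ₂).
W = (4.16×10⁻¹⁴)(5.70×10⁵)·(cos180° − cos53°) = (2.371×10⁻⁸)·(-1.6018) = -3.798×10⁻⁸ J.

W ≈ -3.80×10⁻⁸ J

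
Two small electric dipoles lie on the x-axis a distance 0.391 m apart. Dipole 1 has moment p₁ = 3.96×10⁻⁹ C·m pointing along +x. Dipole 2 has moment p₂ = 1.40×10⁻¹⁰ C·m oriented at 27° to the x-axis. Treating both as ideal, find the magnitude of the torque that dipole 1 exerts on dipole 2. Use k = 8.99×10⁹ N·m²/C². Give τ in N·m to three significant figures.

The second dipole sits on the axis of the first, so the field there is axial: E₁ = 2kp₁/r³ along +x.
E₁ = 2(8.99×10⁹)(3.96×10⁻⁹)/(0.391)³ = 1191 N/C.
Torque on the second dipole: τ = p₂ E₁ sinθ.
τ = (1.40×10⁻¹⁰)(1191)·sin27° = 7.571×10⁻⁸ N·m.

τ ≈ 7.57×10⁻⁸ N·m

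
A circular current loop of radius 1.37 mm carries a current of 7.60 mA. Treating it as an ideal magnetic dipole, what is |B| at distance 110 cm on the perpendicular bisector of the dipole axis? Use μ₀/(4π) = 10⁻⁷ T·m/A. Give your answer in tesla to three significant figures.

B ≈ 3.37×10⁻¹⁵ T

Magnetic moment m = IA = Iπa² = (0.00760)·π·(0.00137)² = 4.481×10⁻⁸ A·m².
In the equatorial plane B = (μ₀/4π)·m/r³ (half the axial value).
B = (10⁻⁷)·(4.481×10⁻⁸) / (1.10)³ = 3.367×10⁻¹⁵ T.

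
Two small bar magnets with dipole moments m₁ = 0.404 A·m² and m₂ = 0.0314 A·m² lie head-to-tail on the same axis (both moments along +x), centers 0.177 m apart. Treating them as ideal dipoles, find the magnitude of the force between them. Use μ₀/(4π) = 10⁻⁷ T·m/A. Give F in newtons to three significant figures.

On-axis B of dipole 1: B = (μ₀/4π)·2m₁/r³. Force on dipole 2: F = m₂·dB/dr.
dB/dr = −(μ₀/4π)·6m₁/r⁴, so |F| = (μ₀/4π)·6m₁m₂/r⁴.
F = 6(10⁻⁷)(0.404)(0.0314)/(0.177)⁴ = 7.755×10⁻⁶ N.

F ≈ 7.75×10⁻⁶ N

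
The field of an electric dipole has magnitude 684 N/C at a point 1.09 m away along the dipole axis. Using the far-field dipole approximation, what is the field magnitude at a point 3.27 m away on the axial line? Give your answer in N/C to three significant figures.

Dipole fields scale as 1/r³ in the far field; the geometry is the same at both points.
E₂ = E₁ · (r₁/r₂)³ = 684 · (1.09/3.27)³.
(r₁/r₂)³ = (0.3333)³ = 0.03704.
E₂ ≈ 25.33 N/C.

E ≈ 25.3 N/C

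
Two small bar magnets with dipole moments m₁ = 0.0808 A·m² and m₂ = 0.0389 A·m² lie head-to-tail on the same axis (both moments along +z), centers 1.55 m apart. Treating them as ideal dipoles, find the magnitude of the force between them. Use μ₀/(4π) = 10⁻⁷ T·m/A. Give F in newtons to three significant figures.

F ≈ 3.27×10⁻¹⁰ N

On-axis B of dipole 1: B = (μ₀/4π)·2m₁/r³. Force on dipole 2: F = m₂·dB/dr.
dB/dr = −(μ₀/4π)·6m₁/r⁴, so |F| = (μ₀/4π)·6m₁m₂/r⁴.
F = 6(10⁻⁷)(0.0808)(0.0389)/(1.55)⁴ = 3.267×10⁻¹⁰ N.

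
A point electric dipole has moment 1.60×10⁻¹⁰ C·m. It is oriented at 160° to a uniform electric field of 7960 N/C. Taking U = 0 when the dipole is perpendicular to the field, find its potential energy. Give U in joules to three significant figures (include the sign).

U ≈ 1.20×10⁻⁶ J

U = −p·E = −pE cosθ.
U = −(1.60×10⁻¹⁰)(7960)·cos160° = 1.197×10⁻⁶ J.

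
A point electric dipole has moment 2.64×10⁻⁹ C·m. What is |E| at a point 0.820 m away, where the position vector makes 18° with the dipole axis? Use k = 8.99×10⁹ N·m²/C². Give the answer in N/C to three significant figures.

At angle θ the dipole field magnitude is E = (kp/r³)·√(1 + 3cos²θ).
kp/r³ = (8.99×10⁹)(2.64×10⁻⁹) / (0.820)³ = 43.04 N/C.
√(1 + 3cos²18°) = √(1 + 3·0.9045) = √3.7135 ≈ 1.9271.
E ≈ 43.04 × 1.927 = 82.95 N/C.

E ≈ 82.9 N/C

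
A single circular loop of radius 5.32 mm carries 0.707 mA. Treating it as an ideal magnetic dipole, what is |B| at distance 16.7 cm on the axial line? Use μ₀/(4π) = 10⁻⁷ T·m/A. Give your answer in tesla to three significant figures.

B ≈ 2.70×10⁻¹² T

Magnetic moment m = IA = Iπa² = (7.07×10⁻⁴)·π·(0.00532)² = 6.286×10⁻⁸ A·m².
On axis B = (μ₀/4π)·2m/r³.
B = 2·(10⁻⁷)·(6.286×10⁻⁸) / (0.167)³ = 2.699×10⁻¹² T.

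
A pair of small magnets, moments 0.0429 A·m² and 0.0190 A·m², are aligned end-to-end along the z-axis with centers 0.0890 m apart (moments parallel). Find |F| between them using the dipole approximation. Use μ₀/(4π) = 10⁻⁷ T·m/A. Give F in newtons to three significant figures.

F ≈ 7.79×10⁻⁶ N

On-axis B of dipole 1: B = (μ₀/4π)·2m₁/r³. Force on dipole 2: F = m₂·dB/dr.
dB/dr = −(μ₀/4π)·6m₁/r⁴, so |F| = (μ₀/4π)·6m₁m₂/r⁴.
F = 6(10⁻⁷)(0.0429)(0.0190)/(0.0890)⁴ = 7.795×10⁻⁶ N.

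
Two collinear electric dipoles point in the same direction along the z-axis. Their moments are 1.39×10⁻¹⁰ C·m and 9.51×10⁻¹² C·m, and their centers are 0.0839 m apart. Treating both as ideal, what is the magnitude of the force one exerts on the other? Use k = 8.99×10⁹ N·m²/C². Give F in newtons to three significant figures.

F ≈ 1.44×10⁻⁶ N

On-axis field of dipole 1 at distance r: E = 2kp₁/r³. Force on dipole 2 is F = p₂·dE/dr (gradient along axis).
dE/dr = −6kp₁/r⁴, so |F| = 6kp₁p₂/r⁴ (attractive for aligned moments).
F = 6(8.99×10⁹)(1.39×10⁻¹⁰)(9.51×10⁻¹²)/(0.0839)⁴ = 1.439×10⁻⁶ N.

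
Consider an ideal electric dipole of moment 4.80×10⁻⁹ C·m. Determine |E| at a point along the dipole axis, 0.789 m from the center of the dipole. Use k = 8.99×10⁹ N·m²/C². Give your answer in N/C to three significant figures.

E ≈ 176 N/C

On the dipole axis E = 2kp/r³.
E = 2·(8.99×10⁹)(4.80×10⁻⁹) / (0.789)³ = 175.7 N/C.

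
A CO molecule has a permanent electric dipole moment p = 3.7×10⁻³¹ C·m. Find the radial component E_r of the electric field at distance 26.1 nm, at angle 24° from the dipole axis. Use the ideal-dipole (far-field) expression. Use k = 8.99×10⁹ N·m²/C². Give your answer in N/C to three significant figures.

E_r ≈ 342 N/C

For a dipole, E_r = (2kp cosθ)/r³.
kp/r³ = (8.99×10⁹)(3.70×10⁻³¹)/(2.61×10⁻⁸)³ = 187.1 N/C.
E_r = 2·187.1·cos24° = 341.8 N/C.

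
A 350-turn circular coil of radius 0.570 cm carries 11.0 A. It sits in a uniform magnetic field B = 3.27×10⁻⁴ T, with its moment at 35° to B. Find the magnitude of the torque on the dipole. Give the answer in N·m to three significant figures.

m = NIA = NIπa² = 350·(11.0)·π·(0.00570)² = 0.393 A·m².
Torque on a magnetic dipole: τ = mB sinθ.
τ = (0.393)(3.27×10⁻⁴)·sin35° = 7.371×10⁻⁵ N·m.

τ ≈ 7.37×10⁻⁵ N·m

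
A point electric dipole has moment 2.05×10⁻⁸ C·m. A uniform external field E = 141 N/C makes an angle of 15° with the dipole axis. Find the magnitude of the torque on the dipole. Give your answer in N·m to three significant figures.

Torque on an electric dipole: τ = pE sinθ.
τ = (2.05×10⁻⁸)(141)·sin15° = 7.481×10⁻⁷ N·m.

τ ≈ 7.48×10⁻⁷ N·m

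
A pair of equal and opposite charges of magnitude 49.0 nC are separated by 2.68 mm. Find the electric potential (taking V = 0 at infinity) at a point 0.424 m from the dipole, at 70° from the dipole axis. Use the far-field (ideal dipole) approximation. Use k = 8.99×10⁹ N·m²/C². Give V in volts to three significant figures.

V ≈ 2.25 V

Dipole moment p = qd = (4.90×10⁻⁸ C)(0.00268 m) = 1.313×10⁻¹⁰ C·m.
The dipole potential is V = kp cosθ / r².
V = (8.99×10⁹)(1.313×10⁻¹⁰)·cos70° / (0.424)² = 2.246 V.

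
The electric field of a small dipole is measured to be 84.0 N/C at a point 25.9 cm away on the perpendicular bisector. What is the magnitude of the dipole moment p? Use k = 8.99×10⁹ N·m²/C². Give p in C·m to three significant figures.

In the equatorial plane E = kp/r³, so p = Er³/(k).
p = (84.0)·(0.259)³ / (8.99×10⁹) = 1.623×10⁻¹⁰ C·m.

p ≈ 1.62×10⁻¹⁰ C·m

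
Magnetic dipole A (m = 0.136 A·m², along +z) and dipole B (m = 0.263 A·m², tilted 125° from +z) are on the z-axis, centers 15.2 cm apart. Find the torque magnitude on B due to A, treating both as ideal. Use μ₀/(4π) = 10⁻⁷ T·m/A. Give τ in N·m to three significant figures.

Dipole B is on the axis of dipole A, so B₁ there is axial: B₁ = (μ₀/4π)·2m₁/r³ along +z.
B₁ = 2(10⁻⁷)(0.136)/(0.152)³ = 7.745×10⁻⁶ T.
τ = m₂ B₁ sinθ.
τ = (0.263)(7.745×10⁻⁶)·sin125° = 1.669×10⁻⁶ N·m.

τ ≈ 1.67×10⁻⁶ N·m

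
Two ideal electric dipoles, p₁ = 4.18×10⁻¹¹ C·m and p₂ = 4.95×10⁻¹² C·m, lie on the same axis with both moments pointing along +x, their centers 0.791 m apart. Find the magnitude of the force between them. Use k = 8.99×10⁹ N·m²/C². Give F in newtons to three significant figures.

F ≈ 2.85×10⁻¹¹ N

On-axis field of dipole 1 at distance r: E = 2kp₁/r³. Force on dipole 2 is F = p₂·dE/dr (gradient along axis).
dE/dr = −6kp₁/r⁴, so |F| = 6kp₁p₂/r⁴ (attractive for aligned moments).
F = 6(8.99×10⁹)(4.18×10⁻¹¹)(4.95×10⁻¹²)/(0.791)⁴ = 2.851×10⁻¹¹ N.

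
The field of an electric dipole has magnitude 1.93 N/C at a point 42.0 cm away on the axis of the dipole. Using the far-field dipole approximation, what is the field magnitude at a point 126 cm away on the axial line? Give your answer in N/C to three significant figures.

E ≈ 0.0715 N/C

Dipole fields scale as 1/r³ in the far field; the geometry is the same at both points.
E₂ = E₁ · (r₁/r₂)³ = 1.93 · (42.0/126)³.
(r₁/r₂)³ = (0.3333)³ = 0.03704.
E₂ ≈ 0.07148 N/C.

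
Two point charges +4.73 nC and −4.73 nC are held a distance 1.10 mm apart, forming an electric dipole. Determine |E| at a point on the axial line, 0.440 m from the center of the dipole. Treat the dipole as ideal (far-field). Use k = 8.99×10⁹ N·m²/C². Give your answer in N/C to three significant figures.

Dipole moment p = qd = (4.73×10⁻⁹ C)(0.00110 m) = 5.203×10⁻¹² C·m.
On the dipole axis E = 2kp/r³.
E = 2·(8.99×10⁹)(5.203×10⁻¹²) / (0.440)³ = 1.098 N/C.

E ≈ 1.10 N/C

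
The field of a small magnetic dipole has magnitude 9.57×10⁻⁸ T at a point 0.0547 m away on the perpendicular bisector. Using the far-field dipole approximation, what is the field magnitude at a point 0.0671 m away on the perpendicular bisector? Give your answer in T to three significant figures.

B ≈ 5.18×10⁻⁸ T

Dipole fields scale as 1/r³ in the far field; the geometry is the same at both points.
B₂ = B₁ · (r₁/r₂)³ = 9.57×10⁻⁸ · (0.0547/0.0671)³.
(r₁/r₂)³ = (0.8152)³ = 0.5417.
B₂ ≈ 5.184×10⁻⁸ T.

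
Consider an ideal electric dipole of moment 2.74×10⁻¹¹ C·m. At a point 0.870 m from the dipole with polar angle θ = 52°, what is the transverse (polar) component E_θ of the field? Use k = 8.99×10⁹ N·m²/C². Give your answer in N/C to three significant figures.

For a dipole, E_θ = (kp sinθ)/r³.
kp/r³ = (8.99×10⁹)(2.74×10⁻¹¹)/(0.870)³ = 0.3741 N/C.
E_θ = 0.3741·sin52° = 0.2948 N/C.

E_θ ≈ 0.295 N/C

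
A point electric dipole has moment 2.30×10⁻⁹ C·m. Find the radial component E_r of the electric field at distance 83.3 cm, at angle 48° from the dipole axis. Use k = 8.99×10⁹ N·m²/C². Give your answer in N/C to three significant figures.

For a dipole, E_r = (2kp cosθ)/r³.
kp/r³ = (8.99×10⁹)(2.30×10⁻⁹)/(0.833)³ = 35.77 N/C.
E_r = 2·35.77·cos48° = 47.87 N/C.

E_r ≈ 47.9 N/C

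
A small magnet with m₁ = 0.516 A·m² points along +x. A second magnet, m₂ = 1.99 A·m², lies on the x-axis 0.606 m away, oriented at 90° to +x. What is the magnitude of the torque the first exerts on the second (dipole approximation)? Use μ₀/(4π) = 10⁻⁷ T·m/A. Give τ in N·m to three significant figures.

τ ≈ 9.23×10⁻⁷ N·m

Dipole B is on the axis of dipole A, so B₁ there is axial: B₁ = (μ₀/4π)·2m₁/r³ along +x.
B₁ = 2(10⁻⁷)(0.516)/(0.606)³ = 4.637×10⁻⁷ T.
τ = m₂ B₁ sinθ.
τ = (1.99)(4.637×10⁻⁷)·sin90° = 9.228×10⁻⁷ N·m.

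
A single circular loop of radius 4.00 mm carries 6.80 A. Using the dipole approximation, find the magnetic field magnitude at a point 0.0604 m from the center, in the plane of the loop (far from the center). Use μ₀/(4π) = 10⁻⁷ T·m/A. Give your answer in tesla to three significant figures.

B ≈ 1.55×10⁻⁷ T

Magnetic moment m = IA = Iπa² = (6.80)·π·(0.00400)² = 3.418×10⁻⁴ A·m².
In the equatorial plane B = (μ₀/4π)·m/r³ (half the axial value).
B = (10⁻⁷)·(3.418×10⁻⁴) / (0.0604)³ = 1.551×10⁻⁷ T.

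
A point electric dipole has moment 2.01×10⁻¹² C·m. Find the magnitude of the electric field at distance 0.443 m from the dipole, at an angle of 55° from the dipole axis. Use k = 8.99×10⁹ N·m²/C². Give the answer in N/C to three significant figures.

E ≈ 0.293 N/C

At angle θ the dipole field magnitude is E = (kp/r³)·√(1 + 3cos²θ).
kp/r³ = (8.99×10⁹)(2.01×10⁻¹²) / (0.443)³ = 0.2078 N/C.
√(1 + 3cos²55°) = √(1 + 3·0.3290) = √1.9870 ≈ 1.4096.
E ≈ 0.2078 × 1.410 = 0.2930 N/C.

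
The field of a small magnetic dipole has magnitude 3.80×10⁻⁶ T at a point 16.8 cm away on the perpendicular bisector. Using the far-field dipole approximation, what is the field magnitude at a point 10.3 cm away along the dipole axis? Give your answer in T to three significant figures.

B ≈ 3.30×10⁻⁵ T

Dipole fields scale as 1/r³ in the far field.
The axial field is twice the equatorial field at the same r, so the geometry factor is 2/1.
B₂ = B₁ · (2/1) · (r₁/r₂)³ = 3.80×10⁻⁶ · 2 · (16.8/10.3)³.
(r₁/r₂)³ = (1.631)³ = 4.339.
B₂ ≈ 3.298×10⁻⁵ T.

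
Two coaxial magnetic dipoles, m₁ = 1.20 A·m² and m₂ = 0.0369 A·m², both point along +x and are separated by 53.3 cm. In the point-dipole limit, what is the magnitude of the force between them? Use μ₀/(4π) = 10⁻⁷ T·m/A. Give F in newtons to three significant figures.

F ≈ 3.29×10⁻⁷ N

On-axis B of dipole 1: B = (μ₀/4π)·2m₁/r³. Force on dipole 2: F = m₂·dB/dr.
dB/dr = −(μ₀/4π)·6m₁/r⁴, so |F| = (μ₀/4π)·6m₁m₂/r⁴.
F = 6(10⁻⁷)(1.20)(0.0369)/(0.533)⁴ = 3.292×10⁻⁷ N.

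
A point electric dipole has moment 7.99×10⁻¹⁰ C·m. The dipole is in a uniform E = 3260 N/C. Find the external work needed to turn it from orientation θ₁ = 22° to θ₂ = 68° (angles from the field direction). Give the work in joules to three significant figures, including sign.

W_ext = ΔU = U(θ₂) − U(θ₁) = −pE cosθ₂ − (−pE cosθ₁) = pE(cosθ₁ − cosθ₂).
W = (7.99×10⁻¹⁰)(3260)·(cos22° − cos68°) = (2.605×10⁻⁶)·(+0.5526) = 1.439×10⁻⁶ J.

W ≈ 1.44×10⁻⁶ J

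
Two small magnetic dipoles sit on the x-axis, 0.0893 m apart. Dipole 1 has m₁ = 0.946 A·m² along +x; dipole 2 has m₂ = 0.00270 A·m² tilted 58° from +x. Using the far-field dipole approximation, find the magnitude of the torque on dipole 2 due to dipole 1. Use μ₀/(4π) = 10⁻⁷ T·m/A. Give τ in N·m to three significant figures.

τ ≈ 6.08×10⁻⁷ N·m

Dipole B is on the axis of dipole A, so B₁ there is axial: B₁ = (μ₀/4π)·2m₁/r³ along +x.
B₁ = 2(10⁻⁷)(0.946)/(0.0893)³ = 2.657×10⁻⁴ T.
τ = m₂ B₁ sinθ.
τ = (0.00270)(2.657×10⁻⁴)·sin58° = 6.083×10⁻⁷ N·m.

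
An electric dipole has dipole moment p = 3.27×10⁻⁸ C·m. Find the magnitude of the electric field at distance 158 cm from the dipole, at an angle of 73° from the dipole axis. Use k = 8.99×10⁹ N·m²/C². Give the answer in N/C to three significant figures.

At angle θ the dipole field magnitude is E = (kp/r³)·√(1 + 3cos²θ).
kp/r³ = (8.99×10⁹)(3.27×10⁻⁸) / (1.58)³ = 74.53 N/C.
√(1 + 3cos²73°) = √(1 + 3·0.0855) = √1.2564 ≈ 1.1209.
E ≈ 74.53 × 1.121 = 83.54 N/C.

E ≈ 83.5 N/C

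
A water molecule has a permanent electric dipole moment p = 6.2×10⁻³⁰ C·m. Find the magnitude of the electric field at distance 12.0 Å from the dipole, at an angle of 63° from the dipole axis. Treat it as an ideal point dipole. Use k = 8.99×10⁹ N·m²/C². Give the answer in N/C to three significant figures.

E ≈ 4.10×10⁷ N/C

At angle θ the dipole field magnitude is E = (kp/r³)·√(1 + 3cos²θ).
kp/r³ = (8.99×10⁹)(6.20×10⁻³⁰) / (1.20×10⁻⁹)³ = 3.226×10⁷ N/C.
√(1 + 3cos²63°) = √(1 + 3·0.2061) = √1.6183 ≈ 1.2721.
E ≈ 3.226×10⁷ × 1.272 = 4.103×10⁷ N/C.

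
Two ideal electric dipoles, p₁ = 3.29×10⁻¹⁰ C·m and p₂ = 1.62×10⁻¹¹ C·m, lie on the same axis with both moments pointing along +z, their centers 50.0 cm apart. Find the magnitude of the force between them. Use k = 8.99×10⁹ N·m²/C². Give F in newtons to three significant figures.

F ≈ 4.60×10⁻⁹ N

On-axis field of dipole 1 at distance r: E = 2kp₁/r³. Force on dipole 2 is F = p₂·dE/dr (gradient along axis).
dE/dr = −6kp₁/r⁴, so |F| = 6kp₁p₂/r⁴ (attractive for aligned moments).
F = 6(8.99×10⁹)(3.29×10⁻¹⁰)(1.62×10⁻¹¹)/(0.500)⁴ = 4.600×10⁻⁹ N.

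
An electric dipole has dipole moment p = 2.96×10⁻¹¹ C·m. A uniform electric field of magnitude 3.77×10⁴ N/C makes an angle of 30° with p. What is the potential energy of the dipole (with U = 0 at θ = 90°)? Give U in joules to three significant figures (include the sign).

U ≈ -9.66×10⁻⁷ J

U = −p·E = −pE cosθ.
U = −(2.96×10⁻¹¹)(3.77×10⁴)·cos30° = -9.664×10⁻⁷ J.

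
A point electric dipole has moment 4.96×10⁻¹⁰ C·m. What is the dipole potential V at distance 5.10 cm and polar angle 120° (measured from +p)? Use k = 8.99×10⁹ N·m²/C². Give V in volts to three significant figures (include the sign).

The dipole potential is V = kp cosθ / r².
V = (8.99×10⁹)(4.96×10⁻¹⁰)·cos120° / (0.0510)² = -857.2 V.

V ≈ -857 V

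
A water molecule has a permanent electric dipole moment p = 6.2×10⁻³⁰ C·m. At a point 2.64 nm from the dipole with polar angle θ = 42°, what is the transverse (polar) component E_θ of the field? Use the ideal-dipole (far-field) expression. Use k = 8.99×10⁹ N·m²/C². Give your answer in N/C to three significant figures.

For a dipole, E_θ = (kp sinθ)/r³.
kp/r³ = (8.99×10⁹)(6.20×10⁻³⁰)/(2.64×10⁻⁹)³ = 3.029×10⁶ N/C.
E_θ = 3.029×10⁶·sin42° = 2.027×10⁶ N/C.

E_θ ≈ 2.03×10⁶ N/C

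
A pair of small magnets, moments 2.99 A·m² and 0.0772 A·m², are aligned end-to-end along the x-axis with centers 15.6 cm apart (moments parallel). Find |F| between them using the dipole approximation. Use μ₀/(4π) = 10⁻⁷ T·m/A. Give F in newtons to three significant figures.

F ≈ 2.34×10⁻⁴ N

On-axis B of dipole 1: B = (μ₀/4π)·2m₁/r³. Force on dipole 2: F = m₂·dB/dr.
dB/dr = −(μ₀/4π)·6m₁/r⁴, so |F| = (μ₀/4π)·6m₁m₂/r⁴.
F = 6(10⁻⁷)(2.99)(0.0772)/(0.156)⁴ = 2.339×10⁻⁴ N.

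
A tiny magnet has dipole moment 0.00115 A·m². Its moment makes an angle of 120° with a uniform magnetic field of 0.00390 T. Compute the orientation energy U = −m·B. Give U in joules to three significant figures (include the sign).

U = −m·B = −mB cosθ.
U = −(0.00115)(0.00390)·cos120° = 2.242×10⁻⁶ J.

U ≈ 2.24×10⁻⁶ J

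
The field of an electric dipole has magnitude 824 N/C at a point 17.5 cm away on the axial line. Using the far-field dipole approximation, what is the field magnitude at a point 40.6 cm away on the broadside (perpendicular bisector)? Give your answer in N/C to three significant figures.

E ≈ 33.0 N/C

Dipole fields scale as 1/r³ in the far field.
The axial field is twice the equatorial field at the same r, so the geometry factor is 1/2.
E₂ = E₁ · (1/2) · (r₁/r₂)³ = 824 · 0.5 · (17.5/40.6)³.
(r₁/r₂)³ = (0.431)³ = 0.08008.
E₂ ≈ 32.99 N/C.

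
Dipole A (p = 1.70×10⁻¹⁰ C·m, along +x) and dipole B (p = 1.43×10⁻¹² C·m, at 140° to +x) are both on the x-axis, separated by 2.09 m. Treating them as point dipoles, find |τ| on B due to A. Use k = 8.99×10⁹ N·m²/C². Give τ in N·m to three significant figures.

The second dipole sits on the axis of the first, so the field there is axial: E₁ = 2kp₁/r³ along +x.
E₁ = 2(8.99×10⁹)(1.70×10⁻¹⁰)/(2.09)³ = 0.3348 N/C.
Torque on the second dipole: τ = p₂ E₁ sinθ.
τ = (1.43×10⁻¹²)(0.3348)·sin140° = 3.078×10⁻¹³ N·m.

τ ≈ 3.08×10⁻¹³ N·m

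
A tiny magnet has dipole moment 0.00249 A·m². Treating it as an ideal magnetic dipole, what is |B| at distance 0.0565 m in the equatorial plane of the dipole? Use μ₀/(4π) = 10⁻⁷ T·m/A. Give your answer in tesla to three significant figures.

B ≈ 1.38×10⁻⁶ T

In the equatorial plane B = (μ₀/4π)·m/r³ (half the axial value).
B = (10⁻⁷)·(0.00249) / (0.0565)³ = 1.381×10⁻⁶ T.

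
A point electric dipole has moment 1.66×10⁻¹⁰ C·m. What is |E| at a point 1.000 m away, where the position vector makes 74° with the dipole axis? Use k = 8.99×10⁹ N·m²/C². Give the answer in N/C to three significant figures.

E ≈ 1.65 N/C

At angle θ the dipole field magnitude is E = (kp/r³)·√(1 + 3cos²θ).
kp/r³ = (8.99×10⁹)(1.66×10⁻¹⁰) / (1.00)³ = 1.492 N/C.
√(1 + 3cos²74°) = √(1 + 3·0.0760) = √1.2279 ≈ 1.1081.
E ≈ 1.492 × 1.108 = 1.654 N/C.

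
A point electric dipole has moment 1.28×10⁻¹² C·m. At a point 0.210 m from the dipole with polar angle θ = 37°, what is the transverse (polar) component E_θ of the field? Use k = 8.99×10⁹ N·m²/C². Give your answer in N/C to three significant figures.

E_θ ≈ 0.748 N/C

For a dipole, E_θ = (kp sinθ)/r³.
kp/r³ = (8.99×10⁹)(1.28×10⁻¹²)/(0.210)³ = 1.243 N/C.
E_θ = 1.243·sin37° = 0.7478 N/C.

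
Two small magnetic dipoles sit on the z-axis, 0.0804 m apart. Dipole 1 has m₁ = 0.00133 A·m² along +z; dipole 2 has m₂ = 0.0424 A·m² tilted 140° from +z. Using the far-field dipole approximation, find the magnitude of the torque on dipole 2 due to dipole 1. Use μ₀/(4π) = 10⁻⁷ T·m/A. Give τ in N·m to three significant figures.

τ ≈ 1.39×10⁻⁸ N·m

Dipole B is on the axis of dipole A, so B₁ there is axial: B₁ = (μ₀/4π)·2m₁/r³ along +z.
B₁ = 2(10⁻⁷)(0.00133)/(0.0804)³ = 5.118×10⁻⁷ T.
τ = m₂ B₁ sinθ.
τ = (0.0424)(5.118×10⁻⁷)·sin140° = 1.395×10⁻⁸ N·m.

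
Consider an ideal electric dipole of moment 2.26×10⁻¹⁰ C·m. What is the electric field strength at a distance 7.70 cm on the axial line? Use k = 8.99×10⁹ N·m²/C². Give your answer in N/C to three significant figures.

E ≈ 8900 N/C

On the dipole axis E = 2kp/r³.
E = 2·(8.99×10⁹)(2.26×10⁻¹⁰) / (0.0770)³ = 8901 N/C.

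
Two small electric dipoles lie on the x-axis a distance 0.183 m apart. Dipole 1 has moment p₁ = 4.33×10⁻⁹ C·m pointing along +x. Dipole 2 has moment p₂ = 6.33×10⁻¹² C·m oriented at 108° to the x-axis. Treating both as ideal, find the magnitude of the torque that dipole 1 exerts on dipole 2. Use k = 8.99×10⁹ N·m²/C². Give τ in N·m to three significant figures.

τ ≈ 7.65×10⁻⁸ N·m

The second dipole sits on the axis of the first, so the field there is axial: E₁ = 2kp₁/r³ along +x.
E₁ = 2(8.99×10⁹)(4.33×10⁻⁹)/(0.183)³ = 1.270×10⁴ N/C.
Torque on the second dipole: τ = p₂ E₁ sinθ.
τ = (6.33×10⁻¹²)(1.270×10⁴)·sin108° = 7.648×10⁻⁸ N·m.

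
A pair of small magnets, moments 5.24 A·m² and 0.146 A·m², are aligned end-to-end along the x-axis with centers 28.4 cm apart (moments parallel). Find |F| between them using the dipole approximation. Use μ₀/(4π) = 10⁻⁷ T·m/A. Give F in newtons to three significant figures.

On-axis B of dipole 1: B = (μ₀/4π)·2m₁/r³. Force on dipole 2: F = m₂·dB/dr.
dB/dr = −(μ₀/4π)·6m₁/r⁴, so |F| = (μ₀/4π)·6m₁m₂/r⁴.
F = 6(10⁻⁷)(5.24)(0.146)/(0.284)⁴ = 7.056×10⁻⁵ N.

F ≈ 7.06×10⁻⁵ N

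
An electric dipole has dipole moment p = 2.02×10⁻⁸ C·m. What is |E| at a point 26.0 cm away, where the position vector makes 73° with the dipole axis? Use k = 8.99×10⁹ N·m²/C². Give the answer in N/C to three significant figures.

At angle θ the dipole field magnitude is E = (kp/r³)·√(1 + 3cos²θ).
kp/r³ = (8.99×10⁹)(2.02×10⁻⁸) / (0.260)³ = 1.033×10⁴ N/C.
√(1 + 3cos²73°) = √(1 + 3·0.0855) = √1.2564 ≈ 1.1209.
E ≈ 1.033×10⁴ × 1.121 = 1.158×10⁴ N/C.

E ≈ 1.16×10⁴ N/C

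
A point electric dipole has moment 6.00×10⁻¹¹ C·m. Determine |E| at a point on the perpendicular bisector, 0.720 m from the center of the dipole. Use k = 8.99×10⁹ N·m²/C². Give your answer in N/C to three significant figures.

On the perpendicular bisector E = kp/r³ (half the axial value at the same distance).
E = (8.99×10⁹)(6.00×10⁻¹¹) / (0.720)³ = 1.445 N/C.

E ≈ 1.45 N/C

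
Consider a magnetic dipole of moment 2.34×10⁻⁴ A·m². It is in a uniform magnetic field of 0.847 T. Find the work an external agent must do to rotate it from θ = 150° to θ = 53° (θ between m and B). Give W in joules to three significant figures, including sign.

W ≈ -2.91×10⁻⁴ J

W_ext = ΔU = −mB cosθ₂ + mB cosθ₁ = mB(cosθ₁ − cosθ₂).
W = (2.34×10⁻⁴)(0.847)·(cos150° − cos53°) = (1.982×10⁻⁴)·(-1.4678) = -2.909×10⁻⁴ J.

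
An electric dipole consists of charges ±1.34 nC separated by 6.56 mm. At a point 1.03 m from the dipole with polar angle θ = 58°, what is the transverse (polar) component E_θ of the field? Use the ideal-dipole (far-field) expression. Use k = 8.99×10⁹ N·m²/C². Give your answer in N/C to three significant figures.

E_θ ≈ 0.0613 N/C

Dipole moment p = qd = (1.34×10⁻⁹ C)(0.00656 m) = 8.79×10⁻¹² C·m.
For a dipole, E_θ = (kp sinθ)/r³.
kp/r³ = (8.99×10⁹)(8.79×10⁻¹²)/(1.03)³ = 0.07232 N/C.
E_θ = 0.07232·sin58° = 0.06133 N/C.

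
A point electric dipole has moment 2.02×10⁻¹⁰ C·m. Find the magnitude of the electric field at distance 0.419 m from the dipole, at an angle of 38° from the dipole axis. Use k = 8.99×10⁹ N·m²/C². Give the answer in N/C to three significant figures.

E ≈ 41.8 N/C

At angle θ the dipole field magnitude is E = (kp/r³)·√(1 + 3cos²θ).
kp/r³ = (8.99×10⁹)(2.02×10⁻¹⁰) / (0.419)³ = 24.69 N/C.
√(1 + 3cos²38°) = √(1 + 3·0.6210) = √2.8629 ≈ 1.6920.
E ≈ 24.69 × 1.692 = 41.77 N/C.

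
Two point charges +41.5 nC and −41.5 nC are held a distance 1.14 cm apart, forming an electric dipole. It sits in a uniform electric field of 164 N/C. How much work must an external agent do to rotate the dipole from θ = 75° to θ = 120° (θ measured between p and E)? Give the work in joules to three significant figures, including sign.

Dipole moment p = qd = (4.15×10⁻⁸ C)(0.0114 m) = 4.731×10⁻¹⁰ C·m.
W_ext = ΔU = U(θ₂) − U(θ₁) = −pE cosθ₂ − (−pE cosθ₁) = pE(cosθ₁ − cosθ₂).
W = (4.731×10⁻¹⁰)(164)·(cos75° − cos120°) = (7.759×10⁻⁸)·(+0.7588) = 5.888×10⁻⁸ J.

W ≈ 5.89×10⁻⁸ J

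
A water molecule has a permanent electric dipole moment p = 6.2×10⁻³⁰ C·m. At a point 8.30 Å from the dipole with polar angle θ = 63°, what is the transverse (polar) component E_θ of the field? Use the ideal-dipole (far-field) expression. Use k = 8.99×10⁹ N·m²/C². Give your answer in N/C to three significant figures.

E_θ ≈ 8.69×10⁷ N/C

For a dipole, E_θ = (kp sinθ)/r³.
kp/r³ = (8.99×10⁹)(6.20×10⁻³⁰)/(8.30×10⁻¹⁰)³ = 9.748×10⁷ N/C.
E_θ = 9.748×10⁷·sin63° = 8.686×10⁷ N/C.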